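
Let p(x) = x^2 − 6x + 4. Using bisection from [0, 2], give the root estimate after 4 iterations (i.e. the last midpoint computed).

0.875

p(1) = -1 < 0, so the root lies in [0, 1]
p(0.5) = 1.25 > 0, so the root lies in [0.5, 1]
p(0.75) = 0.0625 > 0, so the root lies in [0.75, 1]
p(0.875) = -0.4844 < 0, so the root lies in [0.75, 0.875]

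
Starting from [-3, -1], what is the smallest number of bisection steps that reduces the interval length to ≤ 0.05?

6

Width after n steps is 2/2^n. Need 2^n ≥ 2/0.05 = 40.
2^5 = 32 < 40 ≤ 2^6 = 64, so n = 6.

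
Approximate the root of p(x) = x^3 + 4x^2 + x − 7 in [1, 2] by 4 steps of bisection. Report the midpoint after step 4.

x = 1.5 gives p = 6.875, positive; keep [1, 1.5]
x = 1.25 gives p = 2.453125, positive; keep [1, 1.25]
x = 1.125 gives p = 0.611328, positive; keep [1, 1.125]
x = 1.0625 gives p = -0.2224, negative; keep [1.0625, 1.125]

1.0625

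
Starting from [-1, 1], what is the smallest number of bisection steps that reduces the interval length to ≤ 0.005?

9

Width after n steps is 2/2^n. Need 2^n ≥ 2/0.005 = 400.
2^8 = 256 < 400 ≤ 2^9 = 512, so n = 9.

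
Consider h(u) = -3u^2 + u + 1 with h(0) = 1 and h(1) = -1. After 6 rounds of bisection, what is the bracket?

[0.765625, 0.78125]

m = 0.5, h(m) = 0.75 (+); new bracket [0.5, 1]
m = 0.75, h(m) = 0.0625 (+); new bracket [0.75, 1]
m = 0.875, h(m) = -0.421875 (−); new bracket [0.75, 0.875]
m = 0.8125, h(m) = -0.168 (−); new bracket [0.75, 0.8125]
m = 0.78125, h(m) = -0.0498 (−); new bracket [0.75, 0.78125]
m = 0.765625, h(m) = 0.0071 (+); new bracket [0.765625, 0.78125]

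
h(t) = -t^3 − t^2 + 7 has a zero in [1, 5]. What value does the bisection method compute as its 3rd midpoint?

t = 3 gives h = -29, negative; keep [1, 3]
t = 2 gives h = -5, negative; keep [1, 2]
t = 1.5 gives h = 1.375, positive; keep [1.5, 2]

1.5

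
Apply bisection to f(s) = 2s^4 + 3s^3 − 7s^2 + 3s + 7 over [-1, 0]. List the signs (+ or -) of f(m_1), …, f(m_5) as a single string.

midpoint -0.5: f = 3.5 > 0 → [-1, -0.5]
midpoint -0.75: f = 0.179688 > 0 → [-1, -0.75]
midpoint -0.875: f = -1.821777 < 0 → [-0.875, -0.75]
midpoint -0.8125: f = -0.7961 < 0 → [-0.8125, -0.75]
midpoint -0.78125: f = -0.3017 < 0 → [-0.78125, -0.75]

++---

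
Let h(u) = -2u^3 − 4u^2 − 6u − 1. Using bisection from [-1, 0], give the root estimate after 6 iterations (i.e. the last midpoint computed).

-0.203125

midpoint -0.5: h = 1.25 > 0 → [-0.5, 0]
midpoint -0.25: h = 0.28125 > 0 → [-0.25, 0]
midpoint -0.125: h = -0.308594 < 0 → [-0.25, -0.125]
midpoint -0.1875: h = -0.0024 < 0 → [-0.25, -0.1875]
midpoint -0.21875: h = 0.142 > 0 → [-0.21875, -0.1875]
midpoint -0.203125: h = 0.0705 > 0 → [-0.203125, -0.1875]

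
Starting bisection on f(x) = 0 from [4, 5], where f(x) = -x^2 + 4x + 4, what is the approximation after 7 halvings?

4.8359375

m = 4.5, f(m) = 1.75 (+); new bracket [4.5, 5]
m = 4.75, f(m) = 0.4375 (+); new bracket [4.75, 5]
m = 4.875, f(m) = -0.265625 (−); new bracket [4.75, 4.875]
m = 4.8125, f(m) = 0.0898 (+); new bracket [4.8125, 4.875]
m = 4.84375, f(m) = -0.0869 (−); new bracket [4.8125, 4.84375]
m = 4.828125, f(m) = 0.0017 (+); new bracket [4.828125, 4.84375]
m = 4.8359375, f(m) = -0.0425 (−); new bracket [4.828125, 4.8359375]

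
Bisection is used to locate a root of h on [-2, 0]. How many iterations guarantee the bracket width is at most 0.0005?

12

Width after n steps is 2/2^n. Need 2^n ≥ 2/0.0005 = 4000.
2^11 = 2048 < 4000 ≤ 2^12 = 4096, so n = 12.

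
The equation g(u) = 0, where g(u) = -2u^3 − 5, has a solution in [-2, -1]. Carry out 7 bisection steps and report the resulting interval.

[-1.359375, -1.3515625]

m = -1.5, g(m) = 1.75 (+); new bracket [-1.5, -1]
m = -1.25, g(m) = -1.09375 (−); new bracket [-1.5, -1.25]
m = -1.375, g(m) = 0.199219 (+); new bracket [-1.375, -1.25]
m = -1.3125, g(m) = -0.478 (−); new bracket [-1.375, -1.3125]
m = -1.34375, g(m) = -0.1473 (−); new bracket [-1.375, -1.34375]
m = -1.359375, g(m) = 0.024 (+); new bracket [-1.359375, -1.34375]
m = -1.3515625, g(m) = -0.0621 (−); new bracket [-1.359375, -1.3515625]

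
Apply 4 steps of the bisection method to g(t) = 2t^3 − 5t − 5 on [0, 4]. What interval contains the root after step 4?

m = 2, g(m) = 1 (+); new bracket [0, 2]
m = 1, g(m) = -8 (−); new bracket [1, 2]
m = 1.5, g(m) = -5.75 (−); new bracket [1.5, 2]
m = 1.75, g(m) = -3.0312 (−); new bracket [1.75, 2]

[1.75, 2]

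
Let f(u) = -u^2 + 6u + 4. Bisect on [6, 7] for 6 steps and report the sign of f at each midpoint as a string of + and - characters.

f(6.5) = 0.75 > 0, so the root lies in [6.5, 7]
f(6.75) = -1.0625 < 0, so the root lies in [6.5, 6.75]
f(6.625) = -0.140625 < 0, so the root lies in [6.5, 6.625]
f(6.5625) = 0.3086 > 0, so the root lies in [6.5625, 6.625]
f(6.59375) = 0.085 > 0, so the root lies in [6.59375, 6.625]
f(6.609375) = -0.0276 < 0, so the root lies in [6.59375, 6.609375]

+--++-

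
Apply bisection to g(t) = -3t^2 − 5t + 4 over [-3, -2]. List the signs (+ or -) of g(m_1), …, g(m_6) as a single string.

-+----

t = -2.5 gives g = -2.25, negative; keep [-2.5, -2]
t = -2.25 gives g = 0.0625, positive; keep [-2.5, -2.25]
t = -2.375 gives g = -1.046875, negative; keep [-2.375, -2.25]
t = -2.3125 gives g = -0.4805, negative; keep [-2.3125, -2.25]
t = -2.28125 gives g = -0.2061, negative; keep [-2.28125, -2.25]
t = -2.265625 gives g = -0.071, negative; keep [-2.265625, -2.25]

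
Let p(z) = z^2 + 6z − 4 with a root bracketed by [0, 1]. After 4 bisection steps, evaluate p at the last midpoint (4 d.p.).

z = 0.5 gives p = -0.75, negative; keep [0.5, 1]
z = 0.75 gives p = 1.0625, positive; keep [0.5, 0.75]
z = 0.625 gives p = 0.140625, positive; keep [0.5, 0.625]
z = 0.5625 gives p = -0.3086, negative; keep [0.5625, 0.625]

-0.3086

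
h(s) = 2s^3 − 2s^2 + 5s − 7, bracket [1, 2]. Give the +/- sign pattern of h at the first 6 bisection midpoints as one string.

h(1.5) = 2.75 > 0, so the root lies in [1, 1.5]
h(1.25) = 0.03125 > 0, so the root lies in [1, 1.25]
h(1.125) = -1.058594 < 0, so the root lies in [1.125, 1.25]
h(1.1875) = -0.5337 < 0, so the root lies in [1.1875, 1.25]
h(1.21875) = -0.2564 < 0, so the root lies in [1.21875, 1.25]
h(1.234375) = -0.1139 < 0, so the root lies in [1.234375, 1.25]

++----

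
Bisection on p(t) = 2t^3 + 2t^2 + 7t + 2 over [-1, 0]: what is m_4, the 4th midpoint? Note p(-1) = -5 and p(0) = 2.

t = -0.5 gives p = -1.25, negative; keep [-0.5, 0]
t = -0.25 gives p = 0.34375, positive; keep [-0.5, -0.25]
t = -0.375 gives p = -0.449219, negative; keep [-0.375, -0.25]
t = -0.3125 gives p = -0.0532, negative; keep [-0.3125, -0.25]

-0.3125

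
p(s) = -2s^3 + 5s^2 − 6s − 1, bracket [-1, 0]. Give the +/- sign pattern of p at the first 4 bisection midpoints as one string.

++-+

m = -0.5, p(m) = 3.5 (+); new bracket [-0.5, 0]
m = -0.25, p(m) = 0.84375 (+); new bracket [-0.25, 0]
m = -0.125, p(m) = -0.167969 (−); new bracket [-0.25, -0.125]
m = -0.1875, p(m) = 0.314 (+); new bracket [-0.1875, -0.125]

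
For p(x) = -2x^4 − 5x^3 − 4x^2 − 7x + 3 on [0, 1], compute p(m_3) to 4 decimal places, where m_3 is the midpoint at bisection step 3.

m = 0.5, p(m) = -2.25 (−); new bracket [0, 0.5]
m = 0.25, p(m) = 0.914062 (+); new bracket [0.25, 0.5]
m = 0.375, p(m) = -0.490723 (−); new bracket [0.25, 0.375]

-0.4907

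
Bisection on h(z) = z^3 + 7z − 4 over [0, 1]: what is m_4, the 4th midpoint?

0.5625

midpoint 0.5: h = -0.375 < 0 → [0.5, 1]
midpoint 0.75: h = 1.671875 > 0 → [0.5, 0.75]
midpoint 0.625: h = 0.619141 > 0 → [0.5, 0.625]
midpoint 0.5625: h = 0.1155 > 0 → [0.5, 0.5625]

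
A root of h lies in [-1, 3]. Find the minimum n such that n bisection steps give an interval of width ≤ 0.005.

Width after n steps is 4/2^n. Need 2^n ≥ 4/0.005 = 800.
2^9 = 512 < 800 ≤ 2^10 = 1024, so n = 10.

10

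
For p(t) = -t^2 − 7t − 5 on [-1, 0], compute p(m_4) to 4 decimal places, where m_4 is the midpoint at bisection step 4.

p(-0.5) = -1.75 < 0, so the root lies in [-1, -0.5]
p(-0.75) = -0.3125 < 0, so the root lies in [-1, -0.75]
p(-0.875) = 0.359375 > 0, so the root lies in [-0.875, -0.75]
p(-0.8125) = 0.0273 > 0, so the root lies in [-0.8125, -0.75]

0.0273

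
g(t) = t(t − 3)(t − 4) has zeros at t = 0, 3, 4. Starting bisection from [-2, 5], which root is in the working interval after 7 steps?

midpoint 1.5: g = 5.625 > 0 → [-2, 1.5]
midpoint -0.25: g = -3.453125 < 0 → [-0.25, 1.5]
midpoint 0.625: g = 5.009766 > 0 → [-0.25, 0.625]
midpoint 0.1875: g = 2.0105 > 0 → [-0.25, 0.1875]
midpoint -0.03125: g = -0.3819 < 0 → [-0.03125, 0.1875]
midpoint 0.078125: g = 0.8953 > 0 → [-0.03125, 0.078125]
midpoint 0.0234375: g = 0.2774 > 0 → [-0.03125, 0.0234375]

0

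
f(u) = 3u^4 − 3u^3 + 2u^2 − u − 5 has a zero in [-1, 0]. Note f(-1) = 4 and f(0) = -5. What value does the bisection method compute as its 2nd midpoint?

midpoint -0.5: f = -3.4375 < 0 → [-1, -0.5]
midpoint -0.75: f = -0.910156 < 0 → [-1, -0.75]

-0.75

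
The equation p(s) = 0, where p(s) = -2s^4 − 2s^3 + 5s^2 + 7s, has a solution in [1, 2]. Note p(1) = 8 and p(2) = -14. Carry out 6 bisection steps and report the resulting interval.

[1.6875, 1.703125]

p(1.5) = 4.875 > 0, so the root lies in [1.5, 2]
p(1.75) = -1.914062 < 0, so the root lies in [1.5, 1.75]
p(1.625) = 2.050293 > 0, so the root lies in [1.625, 1.75]
p(1.6875) = 0.2216 > 0, so the root lies in [1.6875, 1.75]
p(1.71875) = -0.8064 < 0, so the root lies in [1.6875, 1.71875]
p(1.703125) = -0.2826 < 0, so the root lies in [1.6875, 1.703125]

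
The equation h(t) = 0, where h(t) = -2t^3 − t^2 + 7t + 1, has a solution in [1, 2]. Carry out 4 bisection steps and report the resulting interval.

t = 1.5 gives h = 2.5, positive; keep [1.5, 2]
t = 1.75 gives h = -0.53125, negative; keep [1.5, 1.75]
t = 1.625 gives h = 1.152344, positive; keep [1.625, 1.75]
t = 1.6875 gives h = 0.354, positive; keep [1.6875, 1.75]

[1.6875, 1.75]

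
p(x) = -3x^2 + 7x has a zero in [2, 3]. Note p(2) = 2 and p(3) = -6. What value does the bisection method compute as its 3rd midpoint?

2.375

p(2.5) = -1.25 < 0, so the root lies in [2, 2.5]
p(2.25) = 0.5625 > 0, so the root lies in [2.25, 2.5]
p(2.375) = -0.296875 < 0, so the root lies in [2.25, 2.375]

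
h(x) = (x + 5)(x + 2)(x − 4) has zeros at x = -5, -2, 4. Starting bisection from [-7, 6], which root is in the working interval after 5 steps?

4

h(-0.5) = -30.375 < 0, so the root lies in [-0.5, 6]
h(2.75) = -46.015625 < 0, so the root lies in [2.75, 6]
h(4.375) = 22.412109 > 0, so the root lies in [2.75, 4.375]
h(3.5625) = -20.8376 < 0, so the root lies in [3.5625, 4.375]
h(3.96875) = -1.6729 < 0, so the root lies in [3.96875, 4.375]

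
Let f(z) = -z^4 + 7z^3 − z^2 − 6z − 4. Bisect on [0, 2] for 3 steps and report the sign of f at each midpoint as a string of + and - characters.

m = 1, f(m) = -5 (−); new bracket [1, 2]
m = 1.5, f(m) = 3.3125 (+); new bracket [1, 1.5]
m = 1.25, f(m) = -1.832031 (−); new bracket [1.25, 1.5]

-+-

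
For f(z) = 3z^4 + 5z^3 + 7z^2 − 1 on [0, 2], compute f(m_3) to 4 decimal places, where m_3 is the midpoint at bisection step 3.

z = 1 gives f = 14, positive; keep [0, 1]
z = 0.5 gives f = 1.5625, positive; keep [0, 0.5]
z = 0.25 gives f = -0.472656, negative; keep [0.25, 0.5]

-0.4727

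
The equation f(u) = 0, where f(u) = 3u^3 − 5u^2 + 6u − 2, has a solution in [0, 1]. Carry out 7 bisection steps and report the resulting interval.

[0.4609375, 0.46875]

f(0.5) = 0.125 > 0, so the root lies in [0, 0.5]
f(0.25) = -0.765625 < 0, so the root lies in [0.25, 0.5]
f(0.375) = -0.294922 < 0, so the root lies in [0.375, 0.5]
f(0.4375) = -0.0808 < 0, so the root lies in [0.4375, 0.5]
f(0.46875) = 0.0229 > 0, so the root lies in [0.4375, 0.46875]
f(0.453125) = -0.0288 < 0, so the root lies in [0.453125, 0.46875]
f(0.4609375) = -0.0029 < 0, so the root lies in [0.4609375, 0.46875]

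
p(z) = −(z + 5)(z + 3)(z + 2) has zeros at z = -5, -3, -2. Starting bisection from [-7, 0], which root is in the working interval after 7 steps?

-5

p(-3.5) = -1.125 < 0, so the root lies in [-7, -3.5]
p(-5.25) = 1.828125 > 0, so the root lies in [-5.25, -3.5]
p(-4.375) = -2.041016 < 0, so the root lies in [-5.25, -4.375]
p(-4.8125) = -0.9558 < 0, so the root lies in [-5.25, -4.8125]
p(-5.03125) = 0.1924 > 0, so the root lies in [-5.03125, -4.8125]
p(-4.921875) = -0.4387 < 0, so the root lies in [-5.03125, -4.921875]
p(-4.9765625) = -0.1379 < 0, so the root lies in [-5.03125, -4.9765625]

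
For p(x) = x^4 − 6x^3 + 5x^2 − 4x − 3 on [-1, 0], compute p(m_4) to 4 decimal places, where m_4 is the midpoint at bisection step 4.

x = -0.5 gives p = 1.0625, positive; keep [-0.5, 0]
x = -0.25 gives p = -1.589844, negative; keep [-0.5, -0.25]
x = -0.375 gives p = -0.460693, negative; keep [-0.5, -0.375]
x = -0.4375 gives p = 0.2461, positive; keep [-0.4375, -0.375]

0.2461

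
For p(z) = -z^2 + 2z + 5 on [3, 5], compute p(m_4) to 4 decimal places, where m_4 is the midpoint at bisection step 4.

m = 4, p(m) = -3 (−); new bracket [3, 4]
m = 3.5, p(m) = -0.25 (−); new bracket [3, 3.5]
m = 3.25, p(m) = 0.9375 (+); new bracket [3.25, 3.5]
m = 3.375, p(m) = 0.3594 (+); new bracket [3.375, 3.5]

0.3594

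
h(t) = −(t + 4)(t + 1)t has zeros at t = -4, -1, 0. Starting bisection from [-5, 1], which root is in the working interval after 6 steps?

h(-2) = -4 < 0, so the root lies in [-5, -2]
h(-3.5) = -4.375 < 0, so the root lies in [-5, -3.5]
h(-4.25) = 3.453125 > 0, so the root lies in [-4.25, -3.5]
h(-3.875) = -1.3926 < 0, so the root lies in [-4.25, -3.875]
h(-4.0625) = 0.7776 > 0, so the root lies in [-4.0625, -3.875]
h(-3.96875) = -0.3682 < 0, so the root lies in [-4.0625, -3.96875]

-4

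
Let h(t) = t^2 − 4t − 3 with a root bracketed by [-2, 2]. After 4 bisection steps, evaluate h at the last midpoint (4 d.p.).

t = 0 gives h = -3, negative; keep [-2, 0]
t = -1 gives h = 2, positive; keep [-1, 0]
t = -0.5 gives h = -0.75, negative; keep [-1, -0.5]
t = -0.75 gives h = 0.5625, positive; keep [-0.75, -0.5]

0.5625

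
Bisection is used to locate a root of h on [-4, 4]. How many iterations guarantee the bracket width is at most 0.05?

Width after n steps is 8/2^n. Need 2^n ≥ 8/0.05 = 160.
2^7 = 128 < 160 ≤ 2^8 = 256, so n = 8.

8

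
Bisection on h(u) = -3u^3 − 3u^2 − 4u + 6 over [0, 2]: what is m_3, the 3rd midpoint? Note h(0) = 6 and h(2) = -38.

0.75

midpoint 1: h = -4 < 0 → [0, 1]
midpoint 0.5: h = 2.875 > 0 → [0.5, 1]
midpoint 0.75: h = 0.046875 > 0 → [0.75, 1]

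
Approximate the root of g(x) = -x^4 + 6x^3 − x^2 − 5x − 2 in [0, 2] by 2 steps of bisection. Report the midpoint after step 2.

m = 1, g(m) = -3 (−); new bracket [1, 2]
m = 1.5, g(m) = 3.4375 (+); new bracket [1, 1.5]

1.5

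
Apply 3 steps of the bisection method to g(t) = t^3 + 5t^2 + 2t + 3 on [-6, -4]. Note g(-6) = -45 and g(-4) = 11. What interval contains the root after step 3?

m = -5, g(m) = -7 (−); new bracket [-5, -4]
m = -4.5, g(m) = 4.125 (+); new bracket [-5, -4.5]
m = -4.75, g(m) = -0.859375 (−); new bracket [-4.75, -4.5]

[-4.75, -4.5]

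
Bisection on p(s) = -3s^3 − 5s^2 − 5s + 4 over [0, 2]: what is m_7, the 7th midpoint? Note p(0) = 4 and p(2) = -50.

0.484375

midpoint 1: p = -9 < 0 → [0, 1]
midpoint 0.5: p = -0.125 < 0 → [0, 0.5]
midpoint 0.25: p = 2.390625 > 0 → [0.25, 0.5]
midpoint 0.375: p = 1.2637 > 0 → [0.375, 0.5]
midpoint 0.4375: p = 0.6042 > 0 → [0.4375, 0.5]
midpoint 0.46875: p = 0.2486 > 0 → [0.46875, 0.5]
midpoint 0.484375: p = 0.0641 > 0 → [0.484375, 0.5]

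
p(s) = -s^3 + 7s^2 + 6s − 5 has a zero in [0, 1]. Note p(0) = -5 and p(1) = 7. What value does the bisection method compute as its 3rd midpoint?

s = 0.5 gives p = -0.375, negative; keep [0.5, 1]
s = 0.75 gives p = 3.015625, positive; keep [0.5, 0.75]
s = 0.625 gives p = 1.240234, positive; keep [0.5, 0.625]

0.625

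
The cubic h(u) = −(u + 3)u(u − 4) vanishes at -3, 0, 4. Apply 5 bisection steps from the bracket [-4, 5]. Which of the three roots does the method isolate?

midpoint 0.5: h = 6.125 > 0 → [0.5, 5]
midpoint 2.75: h = 19.765625 > 0 → [2.75, 5]
midpoint 3.875: h = 3.330078 > 0 → [3.875, 5]
midpoint 4.4375: h = -14.4392 < 0 → [3.875, 4.4375]
midpoint 4.15625: h = -4.6474 < 0 → [3.875, 4.15625]

4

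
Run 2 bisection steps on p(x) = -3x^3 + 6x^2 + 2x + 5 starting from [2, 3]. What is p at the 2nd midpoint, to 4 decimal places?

-6.5156

m = 2.5, p(m) = 0.625 (+); new bracket [2.5, 3]
m = 2.75, p(m) = -6.515625 (−); new bracket [2.5, 2.75]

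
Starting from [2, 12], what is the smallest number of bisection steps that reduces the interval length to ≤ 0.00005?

18

Width after n steps is 10/2^n. Need 2^n ≥ 10/0.00005 = 200000.
2^17 = 131072 < 200000 ≤ 2^18 = 262144, so n = 18.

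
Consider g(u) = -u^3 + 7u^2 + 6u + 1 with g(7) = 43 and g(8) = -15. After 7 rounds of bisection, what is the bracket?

g(7.5) = 17.875 > 0, so the root lies in [7.5, 8]
g(7.75) = 2.453125 > 0, so the root lies in [7.75, 8]
g(7.875) = -6.013672 < 0, so the root lies in [7.75, 7.875]
g(7.8125) = -1.7161 < 0, so the root lies in [7.75, 7.8125]
g(7.78125) = 0.3845 > 0, so the root lies in [7.78125, 7.8125]
g(7.796875) = -0.6618 < 0, so the root lies in [7.78125, 7.796875]
g(7.7890625) = -0.1376 < 0, so the root lies in [7.78125, 7.7890625]

[7.78125, 7.7890625]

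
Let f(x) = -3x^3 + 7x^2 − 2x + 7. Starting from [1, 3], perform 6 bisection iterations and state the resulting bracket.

[2.4375, 2.46875]

m = 2, f(m) = 7 (+); new bracket [2, 3]
m = 2.5, f(m) = -1.125 (−); new bracket [2, 2.5]
m = 2.25, f(m) = 3.765625 (+); new bracket [2.25, 2.5]
m = 2.375, f(m) = 1.5449 (+); new bracket [2.375, 2.5]
m = 2.4375, f(m) = 0.2683 (+); new bracket [2.4375, 2.5]
m = 2.46875, f(m) = -0.4135 (−); new bracket [2.4375, 2.46875]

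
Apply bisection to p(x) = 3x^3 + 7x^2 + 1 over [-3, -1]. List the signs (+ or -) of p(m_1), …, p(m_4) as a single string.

+-++

p(-2) = 5 > 0, so the root lies in [-3, -2]
p(-2.5) = -2.125 < 0, so the root lies in [-2.5, -2]
p(-2.25) = 2.265625 > 0, so the root lies in [-2.5, -2.25]
p(-2.375) = 0.2949 > 0, so the root lies in [-2.5, -2.375]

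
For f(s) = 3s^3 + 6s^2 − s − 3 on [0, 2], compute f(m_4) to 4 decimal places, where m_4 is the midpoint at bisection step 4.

s = 1 gives f = 5, positive; keep [0, 1]
s = 0.5 gives f = -1.625, negative; keep [0.5, 1]
s = 0.75 gives f = 0.890625, positive; keep [0.5, 0.75]
s = 0.625 gives f = -0.5488, negative; keep [0.625, 0.75]

-0.5488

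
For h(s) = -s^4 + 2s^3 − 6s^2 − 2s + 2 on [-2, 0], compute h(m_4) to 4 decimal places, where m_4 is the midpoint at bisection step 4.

0.2654

m = -1, h(m) = -5 (−); new bracket [-1, 0]
m = -0.5, h(m) = 1.1875 (+); new bracket [-1, -0.5]
m = -0.75, h(m) = -1.035156 (−); new bracket [-0.75, -0.5]
m = -0.625, h(m) = 0.2654 (+); new bracket [-0.75, -0.625]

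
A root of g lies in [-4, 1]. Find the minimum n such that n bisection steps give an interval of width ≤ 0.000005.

Width after n steps is 5/2^n. Need 2^n ≥ 5/0.000005 = 1000000.
2^19 = 524288 < 1000000 ≤ 2^20 = 1048576, so n = 20.

20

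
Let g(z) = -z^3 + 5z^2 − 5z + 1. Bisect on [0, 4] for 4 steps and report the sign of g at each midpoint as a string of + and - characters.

+++-

z = 2 gives g = 3, positive; keep [2, 4]
z = 3 gives g = 4, positive; keep [3, 4]
z = 3.5 gives g = 1.875, positive; keep [3.5, 4]
z = 3.75 gives g = -0.1719, negative; keep [3.5, 3.75]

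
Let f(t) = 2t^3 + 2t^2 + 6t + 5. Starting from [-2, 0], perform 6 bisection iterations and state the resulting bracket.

midpoint -1: f = -1 < 0 → [-1, 0]
midpoint -0.5: f = 2.25 > 0 → [-1, -0.5]
midpoint -0.75: f = 0.78125 > 0 → [-1, -0.75]
midpoint -0.875: f = -0.0586 < 0 → [-0.875, -0.75]
midpoint -0.8125: f = 0.3726 > 0 → [-0.875, -0.8125]
midpoint -0.84375: f = 0.16 > 0 → [-0.875, -0.84375]

[-0.875, -0.84375]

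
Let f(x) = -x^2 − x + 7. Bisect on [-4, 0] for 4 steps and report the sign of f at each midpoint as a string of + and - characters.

x = -2 gives f = 5, positive; keep [-4, -2]
x = -3 gives f = 1, positive; keep [-4, -3]
x = -3.5 gives f = -1.75, negative; keep [-3.5, -3]
x = -3.25 gives f = -0.3125, negative; keep [-3.25, -3]

++--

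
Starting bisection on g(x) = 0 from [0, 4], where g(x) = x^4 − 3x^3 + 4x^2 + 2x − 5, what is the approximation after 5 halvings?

1.125

g(2) = 7 > 0, so the root lies in [0, 2]
g(1) = -1 < 0, so the root lies in [1, 2]
g(1.5) = 1.9375 > 0, so the root lies in [1, 1.5]
g(1.25) = 0.332 > 0, so the root lies in [1, 1.25]
g(1.125) = -0.3572 < 0, so the root lies in [1.125, 1.25]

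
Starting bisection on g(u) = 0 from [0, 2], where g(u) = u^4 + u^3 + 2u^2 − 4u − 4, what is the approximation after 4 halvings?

m = 1, g(m) = -4 (−); new bracket [1, 2]
m = 1.5, g(m) = 2.9375 (+); new bracket [1, 1.5]
m = 1.25, g(m) = -1.480469 (−); new bracket [1.25, 1.5]
m = 1.375, g(m) = 0.4553 (+); new bracket [1.25, 1.375]

1.375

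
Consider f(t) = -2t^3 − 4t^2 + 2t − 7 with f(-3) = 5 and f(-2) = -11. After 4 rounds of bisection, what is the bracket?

[-2.8125, -2.75]

f(-2.5) = -5.75 < 0, so the root lies in [-3, -2.5]
f(-2.75) = -1.15625 < 0, so the root lies in [-3, -2.75]
f(-2.875) = 1.714844 > 0, so the root lies in [-2.875, -2.75]
f(-2.8125) = 0.229 > 0, so the root lies in [-2.8125, -2.75]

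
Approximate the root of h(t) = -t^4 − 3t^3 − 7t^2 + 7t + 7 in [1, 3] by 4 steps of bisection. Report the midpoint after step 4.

m = 2, h(m) = -47 (−); new bracket [1, 2]
m = 1.5, h(m) = -13.4375 (−); new bracket [1, 1.5]
m = 1.25, h(m) = -3.488281 (−); new bracket [1, 1.25]
m = 1.125, h(m) = 0.1423 (+); new bracket [1.125, 1.25]

1.125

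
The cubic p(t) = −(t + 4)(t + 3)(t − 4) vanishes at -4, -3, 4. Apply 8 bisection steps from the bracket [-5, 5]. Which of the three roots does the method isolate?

4

m = 0, p(m) = 48 (+); new bracket [0, 5]
m = 2.5, p(m) = 53.625 (+); new bracket [2.5, 5]
m = 3.75, p(m) = 13.078125 (+); new bracket [3.75, 5]
m = 4.375, p(m) = -23.1621 (−); new bracket [3.75, 4.375]
m = 4.0625, p(m) = -3.5588 (−); new bracket [3.75, 4.0625]
m = 3.90625, p(m) = 5.119 (+); new bracket [3.90625, 4.0625]
m = 3.984375, p(m) = 0.8713 (+); new bracket [3.984375, 4.0625]
m = 4.0234375, p(m) = -1.3208 (−); new bracket [3.984375, 4.0234375]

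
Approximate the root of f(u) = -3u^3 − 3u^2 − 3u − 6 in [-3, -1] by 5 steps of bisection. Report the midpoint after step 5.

-1.3125

u = -2 gives f = 12, positive; keep [-2, -1]
u = -1.5 gives f = 1.875, positive; keep [-1.5, -1]
u = -1.25 gives f = -1.078125, negative; keep [-1.5, -1.25]
u = -1.375 gives f = 0.252, positive; keep [-1.375, -1.25]
u = -1.3125 gives f = -0.4475, negative; keep [-1.375, -1.3125]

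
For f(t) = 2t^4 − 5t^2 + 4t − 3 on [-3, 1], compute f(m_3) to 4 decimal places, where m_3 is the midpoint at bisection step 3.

t = -1 gives f = -10, negative; keep [-3, -1]
t = -2 gives f = 1, positive; keep [-2, -1]
t = -1.5 gives f = -10.125, negative; keep [-2, -1.5]

-10.1250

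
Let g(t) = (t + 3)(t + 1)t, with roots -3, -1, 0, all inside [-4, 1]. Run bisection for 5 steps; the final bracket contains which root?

-3

midpoint -1.5: g = 1.125 > 0 → [-4, -1.5]
midpoint -2.75: g = 1.203125 > 0 → [-4, -2.75]
midpoint -3.375: g = -3.005859 < 0 → [-3.375, -2.75]
midpoint -3.0625: g = -0.3948 < 0 → [-3.0625, -2.75]
midpoint -2.90625: g = 0.5194 > 0 → [-3.0625, -2.90625]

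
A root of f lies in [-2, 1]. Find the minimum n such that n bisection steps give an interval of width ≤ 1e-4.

15

Width after n steps is 3/2^n. Need 2^n ≥ 3/1e-4 = 30000.
2^14 = 16384 < 30000 ≤ 2^15 = 32768, so n = 15.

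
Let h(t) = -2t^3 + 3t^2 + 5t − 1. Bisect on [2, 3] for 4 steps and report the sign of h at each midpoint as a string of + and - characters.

-+++

t = 2.5 gives h = -1, negative; keep [2, 2.5]
t = 2.25 gives h = 2.65625, positive; keep [2.25, 2.5]
t = 2.375 gives h = 1.003906, positive; keep [2.375, 2.5]
t = 2.4375 gives h = 0.0474, positive; keep [2.4375, 2.5]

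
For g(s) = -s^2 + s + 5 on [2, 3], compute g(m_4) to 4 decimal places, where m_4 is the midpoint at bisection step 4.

midpoint 2.5: g = 1.25 > 0 → [2.5, 3]
midpoint 2.75: g = 0.1875 > 0 → [2.75, 3]
midpoint 2.875: g = -0.390625 < 0 → [2.75, 2.875]
midpoint 2.8125: g = -0.0977 < 0 → [2.75, 2.8125]

-0.0977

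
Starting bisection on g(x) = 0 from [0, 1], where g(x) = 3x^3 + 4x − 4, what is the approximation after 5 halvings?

0.71875

midpoint 0.5: g = -1.625 < 0 → [0.5, 1]
midpoint 0.75: g = 0.265625 > 0 → [0.5, 0.75]
midpoint 0.625: g = -0.767578 < 0 → [0.625, 0.75]
midpoint 0.6875: g = -0.2751 < 0 → [0.6875, 0.75]
midpoint 0.71875: g = -0.0111 < 0 → [0.71875, 0.75]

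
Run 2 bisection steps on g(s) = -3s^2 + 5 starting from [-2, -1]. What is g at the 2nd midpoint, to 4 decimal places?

0.3125

midpoint -1.5: g = -1.75 < 0 → [-1.5, -1]
midpoint -1.25: g = 0.3125 > 0 → [-1.5, -1.25]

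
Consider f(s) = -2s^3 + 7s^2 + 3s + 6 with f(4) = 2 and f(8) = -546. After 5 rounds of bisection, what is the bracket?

f(6) = -156 < 0, so the root lies in [4, 6]
f(5) = -54 < 0, so the root lies in [4, 5]
f(4.5) = -21 < 0, so the root lies in [4, 4.5]
f(4.25) = -8.3438 < 0, so the root lies in [4, 4.25]
f(4.125) = -2.8945 < 0, so the root lies in [4, 4.125]

[4, 4.125]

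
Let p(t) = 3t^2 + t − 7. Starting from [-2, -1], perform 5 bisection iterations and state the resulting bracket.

t = -1.5 gives p = -1.75, negative; keep [-2, -1.5]
t = -1.75 gives p = 0.4375, positive; keep [-1.75, -1.5]
t = -1.625 gives p = -0.703125, negative; keep [-1.75, -1.625]
t = -1.6875 gives p = -0.1445, negative; keep [-1.75, -1.6875]
t = -1.71875 gives p = 0.1436, positive; keep [-1.71875, -1.6875]

[-1.71875, -1.6875]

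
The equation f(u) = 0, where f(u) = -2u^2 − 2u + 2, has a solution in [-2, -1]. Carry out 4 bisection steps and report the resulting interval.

m = -1.5, f(m) = 0.5 (+); new bracket [-2, -1.5]
m = -1.75, f(m) = -0.625 (−); new bracket [-1.75, -1.5]
m = -1.625, f(m) = -0.03125 (−); new bracket [-1.625, -1.5]
m = -1.5625, f(m) = 0.2422 (+); new bracket [-1.625, -1.5625]

[-1.625, -1.5625]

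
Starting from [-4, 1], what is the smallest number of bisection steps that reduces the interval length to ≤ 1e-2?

9

Width after n steps is 5/2^n. Need 2^n ≥ 5/1e-2 = 500.
2^8 = 256 < 500 ≤ 2^9 = 512, so n = 9.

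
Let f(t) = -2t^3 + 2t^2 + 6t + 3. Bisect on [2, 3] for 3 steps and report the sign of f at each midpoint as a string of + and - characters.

t = 2.5 gives f = -0.75, negative; keep [2, 2.5]
t = 2.25 gives f = 3.84375, positive; keep [2.25, 2.5]
t = 2.375 gives f = 1.738281, positive; keep [2.375, 2.5]

-++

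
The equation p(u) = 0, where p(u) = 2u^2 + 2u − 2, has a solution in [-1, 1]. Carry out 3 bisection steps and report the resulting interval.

[0.5, 0.75]

p(0) = -2 < 0, so the root lies in [0, 1]
p(0.5) = -0.5 < 0, so the root lies in [0.5, 1]
p(0.75) = 0.625 > 0, so the root lies in [0.5, 0.75]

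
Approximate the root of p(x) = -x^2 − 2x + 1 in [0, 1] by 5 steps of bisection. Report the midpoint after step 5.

0.40625

midpoint 0.5: p = -0.25 < 0 → [0, 0.5]
midpoint 0.25: p = 0.4375 > 0 → [0.25, 0.5]
midpoint 0.375: p = 0.109375 > 0 → [0.375, 0.5]
midpoint 0.4375: p = -0.0664 < 0 → [0.375, 0.4375]
midpoint 0.40625: p = 0.0225 > 0 → [0.40625, 0.4375]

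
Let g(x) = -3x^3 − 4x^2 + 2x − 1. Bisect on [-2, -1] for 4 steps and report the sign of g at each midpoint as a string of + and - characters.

midpoint -1.5: g = -2.875 < 0 → [-2, -1.5]
midpoint -1.75: g = -0.671875 < 0 → [-2, -1.75]
midpoint -1.875: g = 0.962891 > 0 → [-1.875, -1.75]
midpoint -1.8125: g = 0.0974 > 0 → [-1.8125, -1.75]

--++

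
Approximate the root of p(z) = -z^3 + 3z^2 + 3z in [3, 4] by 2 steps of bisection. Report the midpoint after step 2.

z = 3.5 gives p = 4.375, positive; keep [3.5, 4]
z = 3.75 gives p = 0.703125, positive; keep [3.75, 4]

3.75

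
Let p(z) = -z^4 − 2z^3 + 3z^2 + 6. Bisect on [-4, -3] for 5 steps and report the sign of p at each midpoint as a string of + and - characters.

--+--

z = -3.5 gives p = -21.5625, negative; keep [-3.5, -3]
z = -3.25 gives p = -5.222656, negative; keep [-3.25, -3]
z = -3.125 gives p = 0.9646, positive; keep [-3.25, -3.125]
z = -3.1875 gives p = -1.9773, negative; keep [-3.1875, -3.125]
z = -3.15625 gives p = -0.4694, negative; keep [-3.15625, -3.125]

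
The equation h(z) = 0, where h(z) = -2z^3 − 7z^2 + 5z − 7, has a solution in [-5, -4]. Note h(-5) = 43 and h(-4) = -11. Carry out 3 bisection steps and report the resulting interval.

[-4.375, -4.25]

z = -4.5 gives h = 11, positive; keep [-4.5, -4]
z = -4.25 gives h = -1.15625, negative; keep [-4.5, -4.25]
z = -4.375 gives h = 4.621094, positive; keep [-4.375, -4.25]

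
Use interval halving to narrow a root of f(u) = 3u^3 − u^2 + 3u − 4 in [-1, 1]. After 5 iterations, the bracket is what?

[0.875, 0.9375]

midpoint 0: f = -4 < 0 → [0, 1]
midpoint 0.5: f = -2.375 < 0 → [0.5, 1]
midpoint 0.75: f = -1.046875 < 0 → [0.75, 1]
midpoint 0.875: f = -0.1309 < 0 → [0.875, 1]
midpoint 0.9375: f = 0.4055 > 0 → [0.875, 0.9375]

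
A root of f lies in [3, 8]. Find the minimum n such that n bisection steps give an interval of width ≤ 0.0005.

14

Width after n steps is 5/2^n. Need 2^n ≥ 5/0.0005 = 10000.
2^13 = 8192 < 10000 ≤ 2^14 = 16384, so n = 14.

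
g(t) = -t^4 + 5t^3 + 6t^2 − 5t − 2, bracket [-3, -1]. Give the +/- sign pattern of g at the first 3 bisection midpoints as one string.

m = -2, g(m) = -24 (−); new bracket [-2, -1]
m = -1.5, g(m) = -2.9375 (−); new bracket [-1.5, -1]
m = -1.25, g(m) = 1.417969 (+); new bracket [-1.5, -1.25]

--+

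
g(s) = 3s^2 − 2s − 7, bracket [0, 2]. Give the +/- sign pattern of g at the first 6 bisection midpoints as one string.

----++

midpoint 1: g = -6 < 0 → [1, 2]
midpoint 1.5: g = -3.25 < 0 → [1.5, 2]
midpoint 1.75: g = -1.3125 < 0 → [1.75, 2]
midpoint 1.875: g = -0.2031 < 0 → [1.875, 2]
midpoint 1.9375: g = 0.3867 > 0 → [1.875, 1.9375]
midpoint 1.90625: g = 0.0889 > 0 → [1.875, 1.90625]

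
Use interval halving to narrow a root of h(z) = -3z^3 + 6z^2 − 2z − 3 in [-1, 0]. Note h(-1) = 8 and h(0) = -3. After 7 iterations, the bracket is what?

midpoint -0.5: h = -0.125 < 0 → [-1, -0.5]
midpoint -0.75: h = 3.140625 > 0 → [-0.75, -0.5]
midpoint -0.625: h = 1.326172 > 0 → [-0.625, -0.5]
midpoint -0.5625: h = 0.5574 > 0 → [-0.5625, -0.5]
midpoint -0.53125: h = 0.2057 > 0 → [-0.53125, -0.5]
midpoint -0.515625: h = 0.0377 > 0 → [-0.515625, -0.5]
midpoint -0.5078125: h = -0.0443 < 0 → [-0.515625, -0.5078125]

[-0.515625, -0.5078125]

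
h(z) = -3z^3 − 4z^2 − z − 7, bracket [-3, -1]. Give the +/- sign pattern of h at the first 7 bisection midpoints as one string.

h(-2) = 3 > 0, so the root lies in [-2, -1]
h(-1.5) = -4.375 < 0, so the root lies in [-2, -1.5]
h(-1.75) = -1.421875 < 0, so the root lies in [-2, -1.75]
h(-1.875) = 0.5879 > 0, so the root lies in [-1.875, -1.75]
h(-1.8125) = -0.4651 < 0, so the root lies in [-1.875, -1.8125]
h(-1.84375) = 0.0491 > 0, so the root lies in [-1.84375, -1.8125]
h(-1.828125) = -0.211 < 0, so the root lies in [-1.84375, -1.828125]

+--+-+-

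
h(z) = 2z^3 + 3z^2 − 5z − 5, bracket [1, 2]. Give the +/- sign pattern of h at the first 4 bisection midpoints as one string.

+---

m = 1.5, h(m) = 1 (+); new bracket [1, 1.5]
m = 1.25, h(m) = -2.65625 (−); new bracket [1.25, 1.5]
m = 1.375, h(m) = -1.003906 (−); new bracket [1.375, 1.5]
m = 1.4375, h(m) = -0.0474 (−); new bracket [1.4375, 1.5]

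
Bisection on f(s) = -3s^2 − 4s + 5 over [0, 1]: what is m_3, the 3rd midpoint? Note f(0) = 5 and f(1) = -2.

m = 0.5, f(m) = 2.25 (+); new bracket [0.5, 1]
m = 0.75, f(m) = 0.3125 (+); new bracket [0.75, 1]
m = 0.875, f(m) = -0.796875 (−); new bracket [0.75, 0.875]

0.875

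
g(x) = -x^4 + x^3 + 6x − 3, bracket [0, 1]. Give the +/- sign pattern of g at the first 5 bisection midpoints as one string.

+----

m = 0.5, g(m) = 0.0625 (+); new bracket [0, 0.5]
m = 0.25, g(m) = -1.488281 (−); new bracket [0.25, 0.5]
m = 0.375, g(m) = -0.717041 (−); new bracket [0.375, 0.5]
m = 0.4375, g(m) = -0.3279 (−); new bracket [0.4375, 0.5]
m = 0.46875, g(m) = -0.1328 (−); new bracket [0.46875, 0.5]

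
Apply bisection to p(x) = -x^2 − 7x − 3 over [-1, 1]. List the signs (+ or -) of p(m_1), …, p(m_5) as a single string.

-+---

p(0) = -3 < 0, so the root lies in [-1, 0]
p(-0.5) = 0.25 > 0, so the root lies in [-0.5, 0]
p(-0.25) = -1.3125 < 0, so the root lies in [-0.5, -0.25]
p(-0.375) = -0.5156 < 0, so the root lies in [-0.5, -0.375]
p(-0.4375) = -0.1289 < 0, so the root lies in [-0.5, -0.4375]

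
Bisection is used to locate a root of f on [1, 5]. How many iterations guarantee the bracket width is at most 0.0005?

Width after n steps is 4/2^n. Need 2^n ≥ 4/0.0005 = 8000.
2^12 = 4096 < 8000 ≤ 2^13 = 8192, so n = 13.

13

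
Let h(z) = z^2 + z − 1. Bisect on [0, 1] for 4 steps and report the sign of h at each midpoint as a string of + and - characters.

-++-

midpoint 0.5: h = -0.25 < 0 → [0.5, 1]
midpoint 0.75: h = 0.3125 > 0 → [0.5, 0.75]
midpoint 0.625: h = 0.015625 > 0 → [0.5, 0.625]
midpoint 0.5625: h = -0.1211 < 0 → [0.5625, 0.625]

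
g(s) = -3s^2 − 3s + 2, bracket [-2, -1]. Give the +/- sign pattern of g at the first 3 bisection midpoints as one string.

-++

s = -1.5 gives g = -0.25, negative; keep [-1.5, -1]
s = -1.25 gives g = 1.0625, positive; keep [-1.5, -1.25]
s = -1.375 gives g = 0.453125, positive; keep [-1.5, -1.375]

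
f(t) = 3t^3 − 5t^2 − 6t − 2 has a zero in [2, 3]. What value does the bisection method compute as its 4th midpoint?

t = 2.5 gives f = -1.375, negative; keep [2.5, 3]
t = 2.75 gives f = 6.078125, positive; keep [2.5, 2.75]
t = 2.625 gives f = 2.060547, positive; keep [2.5, 2.625]
t = 2.5625 gives f = 0.2722, positive; keep [2.5, 2.5625]

2.5625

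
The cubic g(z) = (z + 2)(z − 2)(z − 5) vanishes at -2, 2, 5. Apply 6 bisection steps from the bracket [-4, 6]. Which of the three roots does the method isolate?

-2

m = 1, g(m) = 12 (+); new bracket [-4, 1]
m = -1.5, g(m) = 11.375 (+); new bracket [-4, -1.5]
m = -2.75, g(m) = -27.609375 (−); new bracket [-2.75, -1.5]
m = -2.125, g(m) = -3.6738 (−); new bracket [-2.125, -1.5]
m = -1.8125, g(m) = 4.8699 (+); new bracket [-2.125, -1.8125]
m = -1.96875, g(m) = 0.8643 (+); new bracket [-2.125, -1.96875]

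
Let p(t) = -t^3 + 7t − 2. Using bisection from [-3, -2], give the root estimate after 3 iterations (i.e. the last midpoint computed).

midpoint -2.5: p = -3.875 < 0 → [-3, -2.5]
midpoint -2.75: p = -0.453125 < 0 → [-3, -2.75]
midpoint -2.875: p = 1.638672 > 0 → [-2.875, -2.75]

-2.875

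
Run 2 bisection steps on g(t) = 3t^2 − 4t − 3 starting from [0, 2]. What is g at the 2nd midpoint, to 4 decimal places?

m = 1, g(m) = -4 (−); new bracket [1, 2]
m = 1.5, g(m) = -2.25 (−); new bracket [1.5, 2]

-2.2500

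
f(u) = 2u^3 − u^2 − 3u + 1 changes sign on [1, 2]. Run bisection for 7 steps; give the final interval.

f(1.5) = 1 > 0, so the root lies in [1, 1.5]
f(1.25) = -0.40625 < 0, so the root lies in [1.25, 1.5]
f(1.375) = 0.183594 > 0, so the root lies in [1.25, 1.375]
f(1.3125) = -0.1382 < 0, so the root lies in [1.3125, 1.375]
f(1.34375) = 0.0158 > 0, so the root lies in [1.3125, 1.34375]
f(1.328125) = -0.0629 < 0, so the root lies in [1.328125, 1.34375]
f(1.3359375) = -0.024 < 0, so the root lies in [1.3359375, 1.34375]

[1.3359375, 1.34375]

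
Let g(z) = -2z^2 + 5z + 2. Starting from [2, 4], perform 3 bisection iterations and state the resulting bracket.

[2.75, 3]

z = 3 gives g = -1, negative; keep [2, 3]
z = 2.5 gives g = 2, positive; keep [2.5, 3]
z = 2.75 gives g = 0.625, positive; keep [2.75, 3]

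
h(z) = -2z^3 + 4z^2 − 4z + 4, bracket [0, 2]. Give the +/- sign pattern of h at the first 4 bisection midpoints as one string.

midpoint 1: h = 2 > 0 → [1, 2]
midpoint 1.5: h = 0.25 > 0 → [1.5, 2]
midpoint 1.75: h = -1.46875 < 0 → [1.5, 1.75]
midpoint 1.625: h = -0.5195 < 0 → [1.5, 1.625]

++--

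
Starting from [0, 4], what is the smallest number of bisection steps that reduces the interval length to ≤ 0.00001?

19

Width after n steps is 4/2^n. Need 2^n ≥ 4/0.00001 = 400000.
2^18 = 262144 < 400000 ≤ 2^19 = 524288, so n = 19.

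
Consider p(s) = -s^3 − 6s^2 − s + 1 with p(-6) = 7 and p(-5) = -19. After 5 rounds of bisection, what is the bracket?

[-5.8125, -5.78125]

m = -5.5, p(m) = -8.625 (−); new bracket [-6, -5.5]
m = -5.75, p(m) = -1.515625 (−); new bracket [-6, -5.75]
m = -5.875, p(m) = 2.560547 (+); new bracket [-5.875, -5.75]
m = -5.8125, p(m) = 0.4778 (+); new bracket [-5.8125, -5.75]
m = -5.78125, p(m) = -0.53 (−); new bracket [-5.8125, -5.78125]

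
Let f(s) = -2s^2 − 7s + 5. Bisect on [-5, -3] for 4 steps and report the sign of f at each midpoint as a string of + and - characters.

+---

f(-4) = 1 > 0, so the root lies in [-5, -4]
f(-4.5) = -4 < 0, so the root lies in [-4.5, -4]
f(-4.25) = -1.375 < 0, so the root lies in [-4.25, -4]
f(-4.125) = -0.1562 < 0, so the root lies in [-4.125, -4]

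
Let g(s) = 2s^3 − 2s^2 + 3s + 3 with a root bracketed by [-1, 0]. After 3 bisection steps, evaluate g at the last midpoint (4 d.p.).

s = -0.5 gives g = 0.75, positive; keep [-1, -0.5]
s = -0.75 gives g = -1.21875, negative; keep [-0.75, -0.5]
s = -0.625 gives g = -0.144531, negative; keep [-0.625, -0.5]

-0.1445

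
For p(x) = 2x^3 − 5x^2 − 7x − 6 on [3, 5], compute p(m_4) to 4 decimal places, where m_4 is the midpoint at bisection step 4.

-1.8086

p(4) = 14 > 0, so the root lies in [3, 4]
p(3.5) = -6 < 0, so the root lies in [3.5, 4]
p(3.75) = 2.90625 > 0, so the root lies in [3.5, 3.75]
p(3.625) = -1.8086 < 0, so the root lies in [3.625, 3.75]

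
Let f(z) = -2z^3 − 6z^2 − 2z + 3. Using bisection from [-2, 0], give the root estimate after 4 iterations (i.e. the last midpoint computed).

m = -1, f(m) = 1 (+); new bracket [-2, -1]
m = -1.5, f(m) = -0.75 (−); new bracket [-1.5, -1]
m = -1.25, f(m) = 0.03125 (+); new bracket [-1.5, -1.25]
m = -1.375, f(m) = -0.3945 (−); new bracket [-1.375, -1.25]

-1.375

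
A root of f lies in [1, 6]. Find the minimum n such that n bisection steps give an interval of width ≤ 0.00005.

Width after n steps is 5/2^n. Need 2^n ≥ 5/0.00005 = 100000.
2^16 = 65536 < 100000 ≤ 2^17 = 131072, so n = 17.

17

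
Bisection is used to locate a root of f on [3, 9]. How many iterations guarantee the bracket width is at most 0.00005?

Width after n steps is 6/2^n. Need 2^n ≥ 6/0.00005 = 120000.
2^16 = 65536 < 120000 ≤ 2^17 = 131072, so n = 17.

17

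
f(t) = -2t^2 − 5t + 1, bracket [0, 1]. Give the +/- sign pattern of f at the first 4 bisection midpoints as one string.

t = 0.5 gives f = -2, negative; keep [0, 0.5]
t = 0.25 gives f = -0.375, negative; keep [0, 0.25]
t = 0.125 gives f = 0.34375, positive; keep [0.125, 0.25]
t = 0.1875 gives f = -0.0078, negative; keep [0.125, 0.1875]

--+-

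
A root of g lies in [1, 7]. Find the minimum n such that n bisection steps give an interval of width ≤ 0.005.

11

Width after n steps is 6/2^n. Need 2^n ≥ 6/0.005 = 1200.
2^10 = 1024 < 1200 ≤ 2^11 = 2048, so n = 11.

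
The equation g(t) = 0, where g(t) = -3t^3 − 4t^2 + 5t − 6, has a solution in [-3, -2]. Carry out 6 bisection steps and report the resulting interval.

g(-2.5) = 3.375 > 0, so the root lies in [-2.5, -2]
g(-2.25) = -3.328125 < 0, so the root lies in [-2.5, -2.25]
g(-2.375) = -0.248047 < 0, so the root lies in [-2.5, -2.375]
g(-2.4375) = 1.4934 > 0, so the root lies in [-2.4375, -2.375]
g(-2.40625) = 0.6054 > 0, so the root lies in [-2.40625, -2.375]
g(-2.390625) = 0.1744 > 0, so the root lies in [-2.390625, -2.375]

[-2.390625, -2.375]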